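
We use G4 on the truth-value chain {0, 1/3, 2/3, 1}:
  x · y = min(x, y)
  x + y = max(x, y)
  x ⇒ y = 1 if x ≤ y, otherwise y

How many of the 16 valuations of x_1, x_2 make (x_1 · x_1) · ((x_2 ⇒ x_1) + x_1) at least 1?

x_1 = 0, x_2 = 0 ↦ 0  <
x_1 = 0, x_2 = 1/3 ↦ 0  <
x_1 = 0, x_2 = 2/3 ↦ 0  <
x_1 = 0, x_2 = 1 ↦ 0  <
x_1 = 1/3, x_2 = 0 ↦ 1/3  <
x_1 = 1/3, x_2 = 1/3 ↦ 1/3  <
x_1 = 1/3, x_2 = 2/3 ↦ 1/3  <
x_1 = 1/3, x_2 = 1 ↦ 1/3  <
x_1 = 2/3, x_2 = 0 ↦ 2/3  <
x_1 = 2/3, x_2 = 1/3 ↦ 2/3  <
x_1 = 2/3, x_2 = 2/3 ↦ 2/3  <
x_1 = 2/3, x_2 = 1 ↦ 2/3  <
x_1 = 1, x_2 = 0 ↦ 1  ≥
x_1 = 1, x_2 = 1/3 ↦ 1  ≥
x_1 = 1, x_2 = 2/3 ↦ 1  ≥
x_1 = 1, x_2 = 1 ↦ 1  ≥
So 4 of the 16 assignments meet the threshold.

4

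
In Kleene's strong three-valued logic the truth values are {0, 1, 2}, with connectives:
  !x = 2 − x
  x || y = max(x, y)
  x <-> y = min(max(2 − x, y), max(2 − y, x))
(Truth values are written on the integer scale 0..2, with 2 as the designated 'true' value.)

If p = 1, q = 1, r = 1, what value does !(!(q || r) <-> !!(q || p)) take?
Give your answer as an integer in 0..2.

q || r = 1 || 1 = 1
!(q || r) = !1 = 1
q || p = 1 || 1 = 1
!(q || p) = !1 = 1
!!(q || p) = !1 = 1
!(q || r) <-> !!(q || p) = 1 <-> 1 = 1
!(!(q || r) <-> !!(q || p)) = !1 = 1

1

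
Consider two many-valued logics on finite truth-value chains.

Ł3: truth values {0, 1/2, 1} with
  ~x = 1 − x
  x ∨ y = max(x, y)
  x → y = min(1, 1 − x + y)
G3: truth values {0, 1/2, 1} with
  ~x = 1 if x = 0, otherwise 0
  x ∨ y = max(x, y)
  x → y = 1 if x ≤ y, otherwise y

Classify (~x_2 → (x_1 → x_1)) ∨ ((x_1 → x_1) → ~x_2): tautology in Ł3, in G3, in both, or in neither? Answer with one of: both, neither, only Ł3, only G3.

In Ł3: every assignment gives 1 — tautology.
In G3: every assignment gives 1 — tautology.

both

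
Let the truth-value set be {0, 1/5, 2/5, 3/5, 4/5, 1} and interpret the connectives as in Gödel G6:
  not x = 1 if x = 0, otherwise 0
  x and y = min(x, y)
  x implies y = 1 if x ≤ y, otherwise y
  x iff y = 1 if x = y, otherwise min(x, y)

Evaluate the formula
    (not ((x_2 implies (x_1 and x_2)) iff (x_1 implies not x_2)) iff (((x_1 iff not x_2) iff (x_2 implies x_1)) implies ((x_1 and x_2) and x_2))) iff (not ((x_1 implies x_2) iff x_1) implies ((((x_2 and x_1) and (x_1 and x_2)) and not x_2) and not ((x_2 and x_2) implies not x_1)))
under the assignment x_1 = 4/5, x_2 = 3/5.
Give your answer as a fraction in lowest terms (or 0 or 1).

x_1 and x_2 = 4/5 and 3/5 = 3/5
x_2 implies (x_1 and x_2) = 3/5 implies 3/5 = 1
not x_2 = not 3/5 = 0
x_1 implies not x_2 = 4/5 implies 0 = 0
(x_2 implies (x_1 and x_2)) iff (x_1 implies not x_2) = 1 iff 0 = 0
not ((x_2 implies (x_1 and x_2)) iff (x_1 implies not x_2)) = not 0 = 1
not x_2 = not 3/5 = 0
x_1 iff not x_2 = 4/5 iff 0 = 0
x_2 implies x_1 = 3/5 implies 4/5 = 1
(x_1 iff not x_2) iff (x_2 implies x_1) = 0 iff 1 = 0
x_1 and x_2 = 4/5 and 3/5 = 3/5
(x_1 and x_2) and x_2 = 3/5 and 3/5 = 3/5
((x_1 iff not x_2) iff (x_2 implies x_1)) implies ((x_1 and x_2) and x_2) = 0 implies 3/5 = 1
not ((x_2 implies (x_1 and x_2)) iff (x_1 implies not x_2)) iff (((x_1 iff not x_2) iff (x_2 implies x_1)) implies ((x_1 and x_2) and x_2)) = 1 iff 1 = 1
x_1 implies x_2 = 4/5 implies 3/5 = 3/5
(x_1 implies x_2) iff x_1 = 3/5 iff 4/5 = 3/5
not ((x_1 implies x_2) iff x_1) = not 3/5 = 0
x_2 and x_1 = 3/5 and 4/5 = 3/5
x_1 and x_2 = 4/5 and 3/5 = 3/5
(x_2 and x_1) and (x_1 and x_2) = 3/5 and 3/5 = 3/5
not x_2 = not 3/5 = 0
((x_2 and x_1) and (x_1 and x_2)) and not x_2 = 3/5 and 0 = 0
x_2 and x_2 = 3/5 and 3/5 = 3/5
not x_1 = not 4/5 = 0
(x_2 and x_2) implies not x_1 = 3/5 implies 0 = 0
not ((x_2 and x_2) implies not x_1) = not 0 = 1
(((x_2 and x_1) and (x_1 and x_2)) and not x_2) and not ((x_2 and x_2) implies not x_1) = 0 and 1 = 0
not ((x_1 implies x_2) iff x_1) implies ((((x_2 and x_1) and (x_1 and x_2)) and not x_2) and not ((x_2 and x_2) implies not x_1)) = 0 implies 0 = 1
(not ((x_2 implies (x_1 and x_2)) iff (x_1 implies not x_2)) iff (((x_1 iff not x_2) iff (x_2 implies x_1)) implies ((x_1 and x_2) and x_2))) iff (not ((x_1 implies x_2) iff x_1) implies ((((x_2 and x_1) and (x_1 and x_2)) and not x_2) and not ((x_2 and x_2) implies not x_1))) = 1 iff 1 = 1

1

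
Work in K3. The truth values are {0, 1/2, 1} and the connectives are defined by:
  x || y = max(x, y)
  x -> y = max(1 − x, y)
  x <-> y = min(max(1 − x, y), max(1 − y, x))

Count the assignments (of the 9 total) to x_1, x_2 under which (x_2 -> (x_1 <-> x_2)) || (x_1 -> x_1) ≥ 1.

7

x_1 = 0, x_2 = 0 ↦ 1  ≥
x_1 = 0, x_2 = 1/2 ↦ 1  ≥
x_1 = 0, x_2 = 1 ↦ 1  ≥
x_1 = 1/2, x_2 = 0 ↦ 1  ≥
x_1 = 1/2, x_2 = 1/2 ↦ 1/2  <
x_1 = 1/2, x_2 = 1 ↦ 1/2  <
x_1 = 1, x_2 = 0 ↦ 1  ≥
x_1 = 1, x_2 = 1/2 ↦ 1  ≥
x_1 = 1, x_2 = 1 ↦ 1  ≥
So 7 of the 9 assignments meet the threshold.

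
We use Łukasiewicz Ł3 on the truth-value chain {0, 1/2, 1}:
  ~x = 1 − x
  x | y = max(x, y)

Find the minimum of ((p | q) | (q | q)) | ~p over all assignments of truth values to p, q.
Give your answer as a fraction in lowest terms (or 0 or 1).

Take p = 1/2, q = 0:
p | q = 1/2 | 0 = 1/2
q | q = 0 | 0 = 0
(p | q) | (q | q) = 1/2 | 0 = 1/2
~p = ~1/2 = 1/2
((p | q) | (q | q)) | ~p = 1/2 | 1/2 = 1/2
No assignment yields a value below 1/2, so this is the minimum.

1/2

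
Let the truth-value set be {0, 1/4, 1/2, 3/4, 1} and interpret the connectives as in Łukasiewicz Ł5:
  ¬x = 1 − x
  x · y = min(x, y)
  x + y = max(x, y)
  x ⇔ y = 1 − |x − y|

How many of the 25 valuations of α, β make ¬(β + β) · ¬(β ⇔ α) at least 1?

value 1: 1 assignment (counts)
value 3/4: 2 assignments
value 1/2: 4 assignments
value 1/4: 9 assignments
value 0: 9 assignments
So 1 of the 25 assignments meets the threshold.

1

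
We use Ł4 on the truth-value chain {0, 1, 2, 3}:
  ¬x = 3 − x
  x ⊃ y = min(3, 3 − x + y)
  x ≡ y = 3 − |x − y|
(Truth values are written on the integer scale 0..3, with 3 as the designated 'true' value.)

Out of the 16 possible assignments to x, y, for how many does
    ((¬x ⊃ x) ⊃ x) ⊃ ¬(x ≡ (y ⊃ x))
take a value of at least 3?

x = 0, y = 0 ↦ 3  ≥
x = 0, y = 1 ↦ 2  <
x = 0, y = 2 ↦ 1  <
x = 0, y = 3 ↦ 0  <
x = 1, y = 0 ↦ 3  ≥
x = 1, y = 1 ↦ 3  ≥
x = 1, y = 2 ↦ 2  <
x = 1, y = 3 ↦ 1  <
x = 2, y = 0 ↦ 2  <
x = 2, y = 1 ↦ 2  <
x = 2, y = 2 ↦ 2  <
x = 2, y = 3 ↦ 1  <
x = 3, y = 0 ↦ 0  <
x = 3, y = 1 ↦ 0  <
x = 3, y = 2 ↦ 0  <
x = 3, y = 3 ↦ 0  <
So 3 of the 16 assignments meet the threshold.

3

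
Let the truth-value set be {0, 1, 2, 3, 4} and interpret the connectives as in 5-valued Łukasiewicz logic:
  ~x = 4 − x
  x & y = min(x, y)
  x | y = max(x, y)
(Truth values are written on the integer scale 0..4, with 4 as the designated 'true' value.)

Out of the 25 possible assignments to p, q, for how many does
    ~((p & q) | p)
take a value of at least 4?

5

value 4: 5 assignments (counts)
value 3: 5 assignments
value 2: 5 assignments
value 1: 5 assignments
value 0: 5 assignments
So 5 of the 25 assignments meet the threshold.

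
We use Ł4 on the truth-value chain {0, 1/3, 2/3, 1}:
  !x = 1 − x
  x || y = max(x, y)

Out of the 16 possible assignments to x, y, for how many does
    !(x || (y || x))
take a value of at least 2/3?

x = 0, y = 0 ↦ 1  ≥
x = 0, y = 1/3 ↦ 2/3  ≥
x = 0, y = 2/3 ↦ 1/3  <
x = 0, y = 1 ↦ 0  <
x = 1/3, y = 0 ↦ 2/3  ≥
x = 1/3, y = 1/3 ↦ 2/3  ≥
x = 1/3, y = 2/3 ↦ 1/3  <
x = 1/3, y = 1 ↦ 0  <
x = 2/3, y = 0 ↦ 1/3  <
x = 2/3, y = 1/3 ↦ 1/3  <
x = 2/3, y = 2/3 ↦ 1/3  <
x = 2/3, y = 1 ↦ 0  <
x = 1, y = 0 ↦ 0  <
x = 1, y = 1/3 ↦ 0  <
x = 1, y = 2/3 ↦ 0  <
x = 1, y = 1 ↦ 0  <
So 4 of the 16 assignments meet the threshold.

4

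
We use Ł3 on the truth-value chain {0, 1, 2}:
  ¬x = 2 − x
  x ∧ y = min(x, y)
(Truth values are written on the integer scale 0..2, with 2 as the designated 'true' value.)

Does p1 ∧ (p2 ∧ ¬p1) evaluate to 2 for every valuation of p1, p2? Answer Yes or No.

No

Counterexample: take p1 = 0, p2 = 0.
¬p1 = ¬0 = 2
p2 ∧ ¬p1 = 0 ∧ 2 = 0
p1 ∧ (p2 ∧ ¬p1) = 0 ∧ 0 = 0
This gives 0 ≠ 2.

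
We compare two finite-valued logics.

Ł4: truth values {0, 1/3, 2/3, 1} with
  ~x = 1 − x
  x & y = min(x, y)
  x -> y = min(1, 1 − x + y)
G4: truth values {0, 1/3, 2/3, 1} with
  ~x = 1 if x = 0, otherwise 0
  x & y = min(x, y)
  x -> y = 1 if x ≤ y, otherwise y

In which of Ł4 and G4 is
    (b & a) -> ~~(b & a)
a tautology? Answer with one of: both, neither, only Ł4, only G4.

both

In Ł4: every assignment gives 1 — tautology.
In G4: every assignment gives 1 — tautology.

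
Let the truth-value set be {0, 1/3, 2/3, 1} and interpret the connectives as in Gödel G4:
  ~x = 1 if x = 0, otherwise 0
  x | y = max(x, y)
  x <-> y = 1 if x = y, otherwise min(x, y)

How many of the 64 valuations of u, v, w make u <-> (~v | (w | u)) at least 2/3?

41

value 1: 34 assignments (counts)
value 2/3: 7 assignments (counts)
value 1/3: 10 assignments
value 0: 13 assignments
So 41 of the 64 assignments meet the threshold.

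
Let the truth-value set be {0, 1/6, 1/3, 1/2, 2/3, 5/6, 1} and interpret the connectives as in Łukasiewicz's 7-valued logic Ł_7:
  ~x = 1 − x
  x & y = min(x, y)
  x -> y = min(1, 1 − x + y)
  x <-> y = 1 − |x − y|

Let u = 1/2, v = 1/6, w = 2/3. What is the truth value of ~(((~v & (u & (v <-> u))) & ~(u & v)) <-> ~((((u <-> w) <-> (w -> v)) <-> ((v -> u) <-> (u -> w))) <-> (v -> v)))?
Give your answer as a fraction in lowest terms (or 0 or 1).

~v = ~1/6 = 5/6
v <-> u = 1/6 <-> 1/2 = 2/3
u & (v <-> u) = 1/2 & 2/3 = 1/2
~v & (u & (v <-> u)) = 5/6 & 1/2 = 1/2
u & v = 1/2 & 1/6 = 1/6
~(u & v) = ~1/6 = 5/6
(~v & (u & (v <-> u))) & ~(u & v) = 1/2 & 5/6 = 1/2
u <-> w = 1/2 <-> 2/3 = 5/6
w -> v = 2/3 -> 1/6 = 1/2
(u <-> w) <-> (w -> v) = 5/6 <-> 1/2 = 2/3
v -> u = 1/6 -> 1/2 = 1
u -> w = 1/2 -> 2/3 = 1
(v -> u) <-> (u -> w) = 1 <-> 1 = 1
((u <-> w) <-> (w -> v)) <-> ((v -> u) <-> (u -> w)) = 2/3 <-> 1 = 2/3
v -> v = 1/6 -> 1/6 = 1
(((u <-> w) <-> (w -> v)) <-> ((v -> u) <-> (u -> w))) <-> (v -> v) = 2/3 <-> 1 = 2/3
~((((u <-> w) <-> (w -> v)) <-> ((v -> u) <-> (u -> w))) <-> (v -> v)) = ~2/3 = 1/3
((~v & (u & (v <-> u))) & ~(u & v)) <-> ~((((u <-> w) <-> (w -> v)) <-> ((v -> u) <-> (u -> w))) <-> (v -> v)) = 1/2 <-> 1/3 = 5/6
~(((~v & (u & (v <-> u))) & ~(u & v)) <-> ~((((u <-> w) <-> (w -> v)) <-> ((v -> u) <-> (u -> w))) <-> (v -> v))) = ~5/6 = 1/6

1/6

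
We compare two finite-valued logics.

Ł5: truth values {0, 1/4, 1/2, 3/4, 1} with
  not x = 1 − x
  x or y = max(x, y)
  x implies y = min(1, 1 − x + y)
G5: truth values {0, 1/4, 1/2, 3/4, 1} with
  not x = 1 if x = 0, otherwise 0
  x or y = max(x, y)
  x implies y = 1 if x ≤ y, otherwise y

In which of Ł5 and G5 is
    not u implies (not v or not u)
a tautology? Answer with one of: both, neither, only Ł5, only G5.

In Ł5: every assignment gives 1 — tautology.
In G5: every assignment gives 1 — tautology.

both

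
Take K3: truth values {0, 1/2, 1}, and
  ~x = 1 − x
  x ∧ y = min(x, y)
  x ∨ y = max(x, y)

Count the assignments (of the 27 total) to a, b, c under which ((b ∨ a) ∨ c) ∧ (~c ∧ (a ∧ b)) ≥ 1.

1

value 1: 1 assignment (counts)
value 1/2: 7 assignments
value 0: 19 assignments
So 1 of the 27 assignments meets the threshold.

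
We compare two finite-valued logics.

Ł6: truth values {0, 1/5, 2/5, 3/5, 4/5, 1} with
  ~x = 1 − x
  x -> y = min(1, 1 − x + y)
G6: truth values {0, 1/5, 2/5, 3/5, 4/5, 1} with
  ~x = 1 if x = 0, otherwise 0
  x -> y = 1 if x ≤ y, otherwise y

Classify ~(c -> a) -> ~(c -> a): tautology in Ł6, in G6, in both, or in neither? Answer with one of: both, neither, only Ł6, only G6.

In Ł6: every assignment gives 1 — tautology.
In G6: every assignment gives 1 — tautology.

both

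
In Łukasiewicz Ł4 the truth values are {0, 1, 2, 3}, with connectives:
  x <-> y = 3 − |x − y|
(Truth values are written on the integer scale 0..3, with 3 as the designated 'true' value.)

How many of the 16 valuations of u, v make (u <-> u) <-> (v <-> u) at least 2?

u = 0, v = 0 ↦ 3  ≥
u = 0, v = 1 ↦ 2  ≥
u = 0, v = 2 ↦ 1  <
u = 0, v = 3 ↦ 0  <
u = 1, v = 0 ↦ 2  ≥
u = 1, v = 1 ↦ 3  ≥
u = 1, v = 2 ↦ 2  ≥
u = 1, v = 3 ↦ 1  <
u = 2, v = 0 ↦ 1  <
u = 2, v = 1 ↦ 2  ≥
u = 2, v = 2 ↦ 3  ≥
u = 2, v = 3 ↦ 2  ≥
u = 3, v = 0 ↦ 0  <
u = 3, v = 1 ↦ 1  <
u = 3, v = 2 ↦ 2  ≥
u = 3, v = 3 ↦ 3  ≥
So 10 of the 16 assignments meet the threshold.

10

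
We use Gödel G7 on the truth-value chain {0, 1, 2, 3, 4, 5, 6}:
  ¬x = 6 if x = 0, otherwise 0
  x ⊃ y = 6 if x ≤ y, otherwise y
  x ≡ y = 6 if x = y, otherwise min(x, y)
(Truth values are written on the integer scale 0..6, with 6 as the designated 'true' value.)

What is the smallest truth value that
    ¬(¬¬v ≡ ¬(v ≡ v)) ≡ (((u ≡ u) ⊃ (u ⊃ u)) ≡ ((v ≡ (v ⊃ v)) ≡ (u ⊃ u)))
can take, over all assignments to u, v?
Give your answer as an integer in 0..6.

Take u = 0, v = 1:
¬v = ¬1 = 0
¬¬v = ¬0 = 6
v ≡ v = 1 ≡ 1 = 6
¬(v ≡ v) = ¬6 = 0
¬¬v ≡ ¬(v ≡ v) = 6 ≡ 0 = 0
¬(¬¬v ≡ ¬(v ≡ v)) = ¬0 = 6
u ≡ u = 0 ≡ 0 = 6
u ⊃ u = 0 ⊃ 0 = 6
(u ≡ u) ⊃ (u ⊃ u) = 6 ⊃ 6 = 6
v ⊃ v = 1 ⊃ 1 = 6
v ≡ (v ⊃ v) = 1 ≡ 6 = 1
u ⊃ u = 0 ⊃ 0 = 6
(v ≡ (v ⊃ v)) ≡ (u ⊃ u) = 1 ≡ 6 = 1
((u ≡ u) ⊃ (u ⊃ u)) ≡ ((v ≡ (v ⊃ v)) ≡ (u ⊃ u)) = 6 ≡ 1 = 1
¬(¬¬v ≡ ¬(v ≡ v)) ≡ (((u ≡ u) ⊃ (u ⊃ u)) ≡ ((v ≡ (v ⊃ v)) ≡ (u ⊃ u))) = 6 ≡ 1 = 1
No assignment yields a value below 1, so this is the minimum.

1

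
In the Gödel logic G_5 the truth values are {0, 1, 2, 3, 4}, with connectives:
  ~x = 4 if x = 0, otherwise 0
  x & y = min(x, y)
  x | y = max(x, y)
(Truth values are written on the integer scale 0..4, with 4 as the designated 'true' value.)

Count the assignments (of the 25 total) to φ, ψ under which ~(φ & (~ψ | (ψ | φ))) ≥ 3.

value 4: 5 assignments (counts)
value 0: 20 assignments
So 5 of the 25 assignments meet the threshold.

5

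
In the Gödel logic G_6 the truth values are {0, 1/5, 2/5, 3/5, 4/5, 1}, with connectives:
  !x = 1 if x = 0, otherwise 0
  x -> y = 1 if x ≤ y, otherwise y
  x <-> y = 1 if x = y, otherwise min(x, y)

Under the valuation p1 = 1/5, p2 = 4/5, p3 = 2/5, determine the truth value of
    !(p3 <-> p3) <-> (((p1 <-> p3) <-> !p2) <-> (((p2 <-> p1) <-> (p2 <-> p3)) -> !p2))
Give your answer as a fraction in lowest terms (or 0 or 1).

p3 <-> p3 = 2/5 <-> 2/5 = 1
!(p3 <-> p3) = !1 = 0
p1 <-> p3 = 1/5 <-> 2/5 = 1/5
!p2 = !4/5 = 0
(p1 <-> p3) <-> !p2 = 1/5 <-> 0 = 0
p2 <-> p1 = 4/5 <-> 1/5 = 1/5
p2 <-> p3 = 4/5 <-> 2/5 = 2/5
(p2 <-> p1) <-> (p2 <-> p3) = 1/5 <-> 2/5 = 1/5
!p2 = !4/5 = 0
((p2 <-> p1) <-> (p2 <-> p3)) -> !p2 = 1/5 -> 0 = 0
((p1 <-> p3) <-> !p2) <-> (((p2 <-> p1) <-> (p2 <-> p3)) -> !p2) = 0 <-> 0 = 1
!(p3 <-> p3) <-> (((p1 <-> p3) <-> !p2) <-> (((p2 <-> p1) <-> (p2 <-> p3)) -> !p2)) = 0 <-> 1 = 0

0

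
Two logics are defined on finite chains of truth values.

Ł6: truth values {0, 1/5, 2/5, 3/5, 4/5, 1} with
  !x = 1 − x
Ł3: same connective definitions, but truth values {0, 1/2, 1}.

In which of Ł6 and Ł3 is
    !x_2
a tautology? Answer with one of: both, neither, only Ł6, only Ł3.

In Ł6: at x_2 = 1/5 the value is 4/5 — not a tautology.
In Ł3: at x_2 = 1/2 the value is 1/2 — not a tautology.

neither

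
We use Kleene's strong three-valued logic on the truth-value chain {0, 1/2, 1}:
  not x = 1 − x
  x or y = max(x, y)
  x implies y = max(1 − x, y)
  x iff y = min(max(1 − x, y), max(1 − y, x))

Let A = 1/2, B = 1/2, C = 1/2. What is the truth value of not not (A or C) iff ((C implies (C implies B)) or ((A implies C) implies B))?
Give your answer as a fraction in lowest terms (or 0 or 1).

1/2

A or C = 1/2 or 1/2 = 1/2
not (A or C) = not 1/2 = 1/2
not not (A or C) = not 1/2 = 1/2
C implies B = 1/2 implies 1/2 = 1/2
C implies (C implies B) = 1/2 implies 1/2 = 1/2
A implies C = 1/2 implies 1/2 = 1/2
(A implies C) implies B = 1/2 implies 1/2 = 1/2
(C implies (C implies B)) or ((A implies C) implies B) = 1/2 or 1/2 = 1/2
not not (A or C) iff ((C implies (C implies B)) or ((A implies C) implies B)) = 1/2 iff 1/2 = 1/2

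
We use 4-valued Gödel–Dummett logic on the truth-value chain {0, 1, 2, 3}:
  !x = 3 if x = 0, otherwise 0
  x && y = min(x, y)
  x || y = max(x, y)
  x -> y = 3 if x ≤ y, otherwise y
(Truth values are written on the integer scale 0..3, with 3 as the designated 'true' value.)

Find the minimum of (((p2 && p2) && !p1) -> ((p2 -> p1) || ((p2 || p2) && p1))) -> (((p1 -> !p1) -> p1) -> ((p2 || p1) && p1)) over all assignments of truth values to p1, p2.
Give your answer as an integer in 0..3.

1

Take p1 = 1, p2 = 0:
p2 && p2 = 0 && 0 = 0
!p1 = !1 = 0
(p2 && p2) && !p1 = 0 && 0 = 0
p2 -> p1 = 0 -> 1 = 3
p2 || p2 = 0 || 0 = 0
(p2 || p2) && p1 = 0 && 1 = 0
(p2 -> p1) || ((p2 || p2) && p1) = 3 || 0 = 3
((p2 && p2) && !p1) -> ((p2 -> p1) || ((p2 || p2) && p1)) = 0 -> 3 = 3
!p1 = !1 = 0
p1 -> !p1 = 1 -> 0 = 0
(p1 -> !p1) -> p1 = 0 -> 1 = 3
p2 || p1 = 0 || 1 = 1
(p2 || p1) && p1 = 1 && 1 = 1
((p1 -> !p1) -> p1) -> ((p2 || p1) && p1) = 3 -> 1 = 1
(((p2 && p2) && !p1) -> ((p2 -> p1) || ((p2 || p2) && p1))) -> (((p1 -> !p1) -> p1) -> ((p2 || p1) && p1)) = 3 -> 1 = 1
No assignment yields a value below 1, so this is the minimum.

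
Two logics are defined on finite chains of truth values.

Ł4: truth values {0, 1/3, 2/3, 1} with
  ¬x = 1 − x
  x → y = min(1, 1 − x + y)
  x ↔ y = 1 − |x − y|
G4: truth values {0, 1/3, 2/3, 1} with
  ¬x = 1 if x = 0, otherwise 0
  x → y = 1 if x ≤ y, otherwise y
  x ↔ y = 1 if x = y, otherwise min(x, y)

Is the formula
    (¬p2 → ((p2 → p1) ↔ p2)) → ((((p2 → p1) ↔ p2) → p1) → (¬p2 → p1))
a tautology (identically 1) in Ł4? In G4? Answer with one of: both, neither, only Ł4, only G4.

In Ł4: every assignment gives 1 — tautology.
In G4: every assignment gives 1 — tautology.

both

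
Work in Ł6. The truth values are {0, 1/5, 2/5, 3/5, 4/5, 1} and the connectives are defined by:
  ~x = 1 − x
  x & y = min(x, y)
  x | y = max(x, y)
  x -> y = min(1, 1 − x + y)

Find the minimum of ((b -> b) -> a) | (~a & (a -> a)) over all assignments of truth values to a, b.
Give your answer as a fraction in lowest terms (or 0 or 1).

3/5

Take a = 2/5, b = 0:
b -> b = 0 -> 0 = 1
(b -> b) -> a = 1 -> 2/5 = 2/5
~a = ~2/5 = 3/5
a -> a = 2/5 -> 2/5 = 1
~a & (a -> a) = 3/5 & 1 = 3/5
((b -> b) -> a) | (~a & (a -> a)) = 2/5 | 3/5 = 3/5
No assignment yields a value below 3/5, so this is the minimum.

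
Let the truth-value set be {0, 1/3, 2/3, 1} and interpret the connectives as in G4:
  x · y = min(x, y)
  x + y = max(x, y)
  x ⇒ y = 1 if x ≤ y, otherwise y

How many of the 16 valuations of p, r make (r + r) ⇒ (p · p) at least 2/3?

11

p = 0, r = 0 ↦ 1  ≥
p = 0, r = 1/3 ↦ 0  <
p = 0, r = 2/3 ↦ 0  <
p = 0, r = 1 ↦ 0  <
p = 1/3, r = 0 ↦ 1  ≥
p = 1/3, r = 1/3 ↦ 1  ≥
p = 1/3, r = 2/3 ↦ 1/3  <
p = 1/3, r = 1 ↦ 1/3  <
p = 2/3, r = 0 ↦ 1  ≥
p = 2/3, r = 1/3 ↦ 1  ≥
p = 2/3, r = 2/3 ↦ 1  ≥
p = 2/3, r = 1 ↦ 2/3  ≥
p = 1, r = 0 ↦ 1  ≥
p = 1, r = 1/3 ↦ 1  ≥
p = 1, r = 2/3 ↦ 1  ≥
p = 1, r = 1 ↦ 1  ≥
So 11 of the 16 assignments meet the threshold.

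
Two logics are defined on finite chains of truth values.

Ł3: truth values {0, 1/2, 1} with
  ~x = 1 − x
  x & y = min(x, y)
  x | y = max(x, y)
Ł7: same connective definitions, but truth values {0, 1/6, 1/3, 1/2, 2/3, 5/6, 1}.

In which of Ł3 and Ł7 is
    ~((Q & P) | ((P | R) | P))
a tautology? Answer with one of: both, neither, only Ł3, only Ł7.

neither

In Ł3: at P = 0, Q = 0, R = 1/2 the value is 1/2 — not a tautology.
In Ł7: at P = 0, Q = 0, R = 1/6 the value is 5/6 — not a tautology.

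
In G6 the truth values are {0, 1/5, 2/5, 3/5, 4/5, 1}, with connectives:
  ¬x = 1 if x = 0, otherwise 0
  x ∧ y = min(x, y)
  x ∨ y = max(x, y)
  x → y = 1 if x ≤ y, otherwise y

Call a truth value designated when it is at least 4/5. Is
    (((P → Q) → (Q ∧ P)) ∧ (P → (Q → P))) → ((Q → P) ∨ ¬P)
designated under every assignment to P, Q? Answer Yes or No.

Yes

At P = 3/5, Q = 1, for instance:
P → Q = 3/5 → 1 = 1
Q ∧ P = 1 ∧ 3/5 = 3/5
(P → Q) → (Q ∧ P) = 1 → 3/5 = 3/5
Q → P = 1 → 3/5 = 3/5
P → (Q → P) = 3/5 → 3/5 = 1
((P → Q) → (Q ∧ P)) ∧ (P → (Q → P)) = 3/5 ∧ 1 = 3/5
Q → P = 1 → 3/5 = 3/5
¬P = ¬3/5 = 0
(Q → P) ∨ ¬P = 3/5 ∨ 0 = 3/5
(((P → Q) → (Q ∧ P)) ∧ (P → (Q → P))) → ((Q → P) ∨ ¬P) = 3/5 → 3/5 = 1
and checking the remaining 35 assignments likewise gives ≥ 4/5 in every case.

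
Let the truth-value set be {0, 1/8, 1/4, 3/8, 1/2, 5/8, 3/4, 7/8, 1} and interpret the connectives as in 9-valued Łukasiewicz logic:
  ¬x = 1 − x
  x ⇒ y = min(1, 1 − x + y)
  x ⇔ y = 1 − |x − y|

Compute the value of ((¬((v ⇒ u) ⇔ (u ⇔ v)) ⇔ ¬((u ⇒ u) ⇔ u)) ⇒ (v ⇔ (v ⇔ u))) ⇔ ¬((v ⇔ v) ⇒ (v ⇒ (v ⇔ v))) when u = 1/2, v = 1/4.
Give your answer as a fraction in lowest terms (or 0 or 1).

1/4

v ⇒ u = 1/4 ⇒ 1/2 = 1
u ⇔ v = 1/2 ⇔ 1/4 = 3/4
(v ⇒ u) ⇔ (u ⇔ v) = 1 ⇔ 3/4 = 3/4
¬((v ⇒ u) ⇔ (u ⇔ v)) = ¬3/4 = 1/4
u ⇒ u = 1/2 ⇒ 1/2 = 1
(u ⇒ u) ⇔ u = 1 ⇔ 1/2 = 1/2
¬((u ⇒ u) ⇔ u) = ¬1/2 = 1/2
¬((v ⇒ u) ⇔ (u ⇔ v)) ⇔ ¬((u ⇒ u) ⇔ u) = 1/4 ⇔ 1/2 = 3/4
v ⇔ u = 1/4 ⇔ 1/2 = 3/4
v ⇔ (v ⇔ u) = 1/4 ⇔ 3/4 = 1/2
(¬((v ⇒ u) ⇔ (u ⇔ v)) ⇔ ¬((u ⇒ u) ⇔ u)) ⇒ (v ⇔ (v ⇔ u)) = 3/4 ⇒ 1/2 = 3/4
v ⇔ v = 1/4 ⇔ 1/4 = 1
v ⇔ v = 1/4 ⇔ 1/4 = 1
v ⇒ (v ⇔ v) = 1/4 ⇒ 1 = 1
(v ⇔ v) ⇒ (v ⇒ (v ⇔ v)) = 1 ⇒ 1 = 1
¬((v ⇔ v) ⇒ (v ⇒ (v ⇔ v))) = ¬1 = 0
((¬((v ⇒ u) ⇔ (u ⇔ v)) ⇔ ¬((u ⇒ u) ⇔ u)) ⇒ (v ⇔ (v ⇔ u))) ⇔ ¬((v ⇔ v) ⇒ (v ⇒ (v ⇔ v))) = 3/4 ⇔ 0 = 1/4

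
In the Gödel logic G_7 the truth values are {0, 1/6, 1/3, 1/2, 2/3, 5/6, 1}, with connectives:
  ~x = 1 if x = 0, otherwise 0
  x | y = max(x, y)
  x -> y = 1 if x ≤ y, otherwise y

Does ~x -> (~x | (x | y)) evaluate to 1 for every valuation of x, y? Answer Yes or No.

At x = 5/6, y = 1/3, for instance:
~x = ~5/6 = 0
x | y = 5/6 | 1/3 = 5/6
~x | (x | y) = 0 | 5/6 = 5/6
~x -> (~x | (x | y)) = 0 -> 5/6 = 1
and checking the remaining 48 assignments likewise gives ≥ 1 in every case.

Yes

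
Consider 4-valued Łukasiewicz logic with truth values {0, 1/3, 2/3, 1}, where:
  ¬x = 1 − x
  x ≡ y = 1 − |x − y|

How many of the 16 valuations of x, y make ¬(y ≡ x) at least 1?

2

x = 0, y = 0 ↦ 0  <
x = 0, y = 1/3 ↦ 1/3  <
x = 0, y = 2/3 ↦ 2/3  <
x = 0, y = 1 ↦ 1  ≥
x = 1/3, y = 0 ↦ 1/3  <
x = 1/3, y = 1/3 ↦ 0  <
x = 1/3, y = 2/3 ↦ 1/3  <
x = 1/3, y = 1 ↦ 2/3  <
x = 2/3, y = 0 ↦ 2/3  <
x = 2/3, y = 1/3 ↦ 1/3  <
x = 2/3, y = 2/3 ↦ 0  <
x = 2/3, y = 1 ↦ 1/3  <
x = 1, y = 0 ↦ 1  ≥
x = 1, y = 1/3 ↦ 2/3  <
x = 1, y = 2/3 ↦ 1/3  <
x = 1, y = 1 ↦ 0  <
So 2 of the 16 assignments meet the threshold.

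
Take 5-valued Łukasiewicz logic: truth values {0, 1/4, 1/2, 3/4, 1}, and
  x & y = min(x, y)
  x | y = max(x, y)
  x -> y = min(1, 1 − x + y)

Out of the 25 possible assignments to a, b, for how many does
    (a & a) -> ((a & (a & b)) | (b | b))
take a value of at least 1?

15

value 1: 15 assignments (counts)
value 3/4: 4 assignments
value 1/2: 3 assignments
value 1/4: 2 assignments
value 0: 1 assignment
So 15 of the 25 assignments meet the threshold.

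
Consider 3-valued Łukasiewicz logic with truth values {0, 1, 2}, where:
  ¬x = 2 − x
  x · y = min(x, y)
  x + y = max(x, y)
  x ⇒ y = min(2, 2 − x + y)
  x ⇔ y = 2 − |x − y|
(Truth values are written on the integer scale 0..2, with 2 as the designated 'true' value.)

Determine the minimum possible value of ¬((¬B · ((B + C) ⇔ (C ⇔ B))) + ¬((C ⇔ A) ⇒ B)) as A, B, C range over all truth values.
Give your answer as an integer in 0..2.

0

Take A = 0, B = 0, C = 0:
¬B = ¬0 = 2
B + C = 0 + 0 = 0
C ⇔ B = 0 ⇔ 0 = 2
(B + C) ⇔ (C ⇔ B) = 0 ⇔ 2 = 0
¬B · ((B + C) ⇔ (C ⇔ B)) = 2 · 0 = 0
C ⇔ A = 0 ⇔ 0 = 2
(C ⇔ A) ⇒ B = 2 ⇒ 0 = 0
¬((C ⇔ A) ⇒ B) = ¬0 = 2
(¬B · ((B + C) ⇔ (C ⇔ B))) + ¬((C ⇔ A) ⇒ B) = 0 + 2 = 2
¬((¬B · ((B + C) ⇔ (C ⇔ B))) + ¬((C ⇔ A) ⇒ B)) = ¬2 = 0
No assignment yields a value below 0, so this is the minimum.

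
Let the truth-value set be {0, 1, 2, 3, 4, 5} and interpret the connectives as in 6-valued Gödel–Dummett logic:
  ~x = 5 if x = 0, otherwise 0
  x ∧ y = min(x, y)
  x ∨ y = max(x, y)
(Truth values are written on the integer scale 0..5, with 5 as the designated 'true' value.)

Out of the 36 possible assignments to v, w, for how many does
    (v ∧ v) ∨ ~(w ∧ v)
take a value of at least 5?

value 5: 16 assignments (counts)
value 4: 5 assignments
value 3: 5 assignments
value 2: 5 assignments
value 1: 5 assignments
So 16 of the 36 assignments meet the threshold.

16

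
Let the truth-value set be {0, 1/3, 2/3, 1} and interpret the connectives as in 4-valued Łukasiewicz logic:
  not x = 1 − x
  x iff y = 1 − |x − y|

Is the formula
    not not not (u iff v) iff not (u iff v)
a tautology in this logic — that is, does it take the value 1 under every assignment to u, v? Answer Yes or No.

u = 0, v = 0 ↦ 1
u = 0, v = 1/3 ↦ 1
u = 0, v = 2/3 ↦ 1
u = 0, v = 1 ↦ 1
u = 1/3, v = 0 ↦ 1
u = 1/3, v = 1/3 ↦ 1
u = 1/3, v = 2/3 ↦ 1
u = 1/3, v = 1 ↦ 1
u = 2/3, v = 0 ↦ 1
u = 2/3, v = 1/3 ↦ 1
u = 2/3, v = 2/3 ↦ 1
u = 2/3, v = 1 ↦ 1
u = 1, v = 0 ↦ 1
u = 1, v = 1/3 ↦ 1
u = 1, v = 2/3 ↦ 1
u = 1, v = 1 ↦ 1
Every assignment gives a value ≥ 1.

Yes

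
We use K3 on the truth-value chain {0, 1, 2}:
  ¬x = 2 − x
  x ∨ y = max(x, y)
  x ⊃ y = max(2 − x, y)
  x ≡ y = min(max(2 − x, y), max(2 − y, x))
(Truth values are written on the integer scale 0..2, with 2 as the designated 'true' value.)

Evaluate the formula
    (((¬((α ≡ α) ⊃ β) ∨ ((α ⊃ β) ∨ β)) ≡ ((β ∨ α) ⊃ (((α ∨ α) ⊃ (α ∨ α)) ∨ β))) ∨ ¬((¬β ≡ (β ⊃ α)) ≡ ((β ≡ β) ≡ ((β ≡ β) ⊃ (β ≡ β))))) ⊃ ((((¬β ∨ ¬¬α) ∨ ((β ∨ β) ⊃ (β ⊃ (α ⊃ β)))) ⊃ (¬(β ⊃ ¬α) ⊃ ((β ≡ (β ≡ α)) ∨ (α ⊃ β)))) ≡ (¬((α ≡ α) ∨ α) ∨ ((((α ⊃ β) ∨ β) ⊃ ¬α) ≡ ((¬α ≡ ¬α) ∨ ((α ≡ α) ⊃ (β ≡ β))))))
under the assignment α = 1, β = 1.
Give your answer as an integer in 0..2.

1

α ≡ α = 1 ≡ 1 = 1
(α ≡ α) ⊃ β = 1 ⊃ 1 = 1
¬((α ≡ α) ⊃ β) = ¬1 = 1
α ⊃ β = 1 ⊃ 1 = 1
(α ⊃ β) ∨ β = 1 ∨ 1 = 1
¬((α ≡ α) ⊃ β) ∨ ((α ⊃ β) ∨ β) = 1 ∨ 1 = 1
β ∨ α = 1 ∨ 1 = 1
α ∨ α = 1 ∨ 1 = 1
α ∨ α = 1 ∨ 1 = 1
(α ∨ α) ⊃ (α ∨ α) = 1 ⊃ 1 = 1
((α ∨ α) ⊃ (α ∨ α)) ∨ β = 1 ∨ 1 = 1
(β ∨ α) ⊃ (((α ∨ α) ⊃ (α ∨ α)) ∨ β) = 1 ⊃ 1 = 1
(¬((α ≡ α) ⊃ β) ∨ ((α ⊃ β) ∨ β)) ≡ ((β ∨ α) ⊃ (((α ∨ α) ⊃ (α ∨ α)) ∨ β)) = 1 ≡ 1 = 1
¬β = ¬1 = 1
β ⊃ α = 1 ⊃ 1 = 1
¬β ≡ (β ⊃ α) = 1 ≡ 1 = 1
β ≡ β = 1 ≡ 1 = 1
β ≡ β = 1 ≡ 1 = 1
β ≡ β = 1 ≡ 1 = 1
(β ≡ β) ⊃ (β ≡ β) = 1 ⊃ 1 = 1
(β ≡ β) ≡ ((β ≡ β) ⊃ (β ≡ β)) = 1 ≡ 1 = 1
(¬β ≡ (β ⊃ α)) ≡ ((β ≡ β) ≡ ((β ≡ β) ⊃ (β ≡ β))) = 1 ≡ 1 = 1
¬((¬β ≡ (β ⊃ α)) ≡ ((β ≡ β) ≡ ((β ≡ β) ⊃ (β ≡ β)))) = ¬1 = 1
((¬((α ≡ α) ⊃ β) ∨ ((α ⊃ β) ∨ β)) ≡ ((β ∨ α) ⊃ (((α ∨ α) ⊃ (α ∨ α)) ∨ β))) ∨ ¬((¬β ≡ (β ⊃ α)) ≡ ((β ≡ β) ≡ ((β ≡ β) ⊃ (β ≡ β)))) = 1 ∨ 1 = 1
¬β = ¬1 = 1
¬α = ¬1 = 1
¬¬α = ¬1 = 1
¬β ∨ ¬¬α = 1 ∨ 1 = 1
β ∨ β = 1 ∨ 1 = 1
α ⊃ β = 1 ⊃ 1 = 1
β ⊃ (α ⊃ β) = 1 ⊃ 1 = 1
(β ∨ β) ⊃ (β ⊃ (α ⊃ β)) = 1 ⊃ 1 = 1
(¬β ∨ ¬¬α) ∨ ((β ∨ β) ⊃ (β ⊃ (α ⊃ β))) = 1 ∨ 1 = 1
¬α = ¬1 = 1
β ⊃ ¬α = 1 ⊃ 1 = 1
¬(β ⊃ ¬α) = ¬1 = 1
β ≡ α = 1 ≡ 1 = 1
β ≡ (β ≡ α) = 1 ≡ 1 = 1
α ⊃ β = 1 ⊃ 1 = 1
(β ≡ (β ≡ α)) ∨ (α ⊃ β) = 1 ∨ 1 = 1
¬(β ⊃ ¬α) ⊃ ((β ≡ (β ≡ α)) ∨ (α ⊃ β)) = 1 ⊃ 1 = 1
((¬β ∨ ¬¬α) ∨ ((β ∨ β) ⊃ (β ⊃ (α ⊃ β)))) ⊃ (¬(β ⊃ ¬α) ⊃ ((β ≡ (β ≡ α)) ∨ (α ⊃ β))) = 1 ⊃ 1 = 1
α ≡ α = 1 ≡ 1 = 1
(α ≡ α) ∨ α = 1 ∨ 1 = 1
¬((α ≡ α) ∨ α) = ¬1 = 1
α ⊃ β = 1 ⊃ 1 = 1
(α ⊃ β) ∨ β = 1 ∨ 1 = 1
¬α = ¬1 = 1
((α ⊃ β) ∨ β) ⊃ ¬α = 1 ⊃ 1 = 1
¬α = ¬1 = 1
¬α = ¬1 = 1
¬α ≡ ¬α = 1 ≡ 1 = 1
α ≡ α = 1 ≡ 1 = 1
β ≡ β = 1 ≡ 1 = 1
(α ≡ α) ⊃ (β ≡ β) = 1 ⊃ 1 = 1
(¬α ≡ ¬α) ∨ ((α ≡ α) ⊃ (β ≡ β)) = 1 ∨ 1 = 1
(((α ⊃ β) ∨ β) ⊃ ¬α) ≡ ((¬α ≡ ¬α) ∨ ((α ≡ α) ⊃ (β ≡ β))) = 1 ≡ 1 = 1
¬((α ≡ α) ∨ α) ∨ ((((α ⊃ β) ∨ β) ⊃ ¬α) ≡ ((¬α ≡ ¬α) ∨ ((α ≡ α) ⊃ (β ≡ β)))) = 1 ∨ 1 = 1
(((¬β ∨ ¬¬α) ∨ ((β ∨ β) ⊃ (β ⊃ (α ⊃ β)))) ⊃ (¬(β ⊃ ¬α) ⊃ ((β ≡ (β ≡ α)) ∨ (α ⊃ β)))) ≡ (¬((α ≡ α) ∨ α) ∨ ((((α ⊃ β) ∨ β) ⊃ ¬α) ≡ ((¬α ≡ ¬α) ∨ ((α ≡ α) ⊃ (β ≡ β))))) = 1 ≡ 1 = 1
(((¬((α ≡ α) ⊃ β) ∨ ((α ⊃ β) ∨ β)) ≡ ((β ∨ α) ⊃ (((α ∨ α) ⊃ (α ∨ α)) ∨ β))) ∨ ¬((¬β ≡ (β ⊃ α)) ≡ ((β ≡ β) ≡ ((β ≡ β) ⊃ (β ≡ β))))) ⊃ ((((¬β ∨ ¬¬α) ∨ ((β ∨ β) ⊃ (β ⊃ (α ⊃ β)))) ⊃ (¬(β ⊃ ¬α) ⊃ ((β ≡ (β ≡ α)) ∨ (α ⊃ β)))) ≡ (¬((α ≡ α) ∨ α) ∨ ((((α ⊃ β) ∨ β) ⊃ ¬α) ≡ ((¬α ≡ ¬α) ∨ ((α ≡ α) ⊃ (β ≡ β)))))) = 1 ⊃ 1 = 1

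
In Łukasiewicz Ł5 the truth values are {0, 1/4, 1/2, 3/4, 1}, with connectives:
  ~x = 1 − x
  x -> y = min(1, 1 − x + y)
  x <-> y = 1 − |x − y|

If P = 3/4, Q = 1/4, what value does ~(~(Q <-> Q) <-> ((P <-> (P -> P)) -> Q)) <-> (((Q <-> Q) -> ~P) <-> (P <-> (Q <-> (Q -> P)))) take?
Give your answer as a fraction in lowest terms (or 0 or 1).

3/4

Q <-> Q = 1/4 <-> 1/4 = 1
~(Q <-> Q) = ~1 = 0
P -> P = 3/4 -> 3/4 = 1
P <-> (P -> P) = 3/4 <-> 1 = 3/4
(P <-> (P -> P)) -> Q = 3/4 -> 1/4 = 1/2
~(Q <-> Q) <-> ((P <-> (P -> P)) -> Q) = 0 <-> 1/2 = 1/2
~(~(Q <-> Q) <-> ((P <-> (P -> P)) -> Q)) = ~1/2 = 1/2
Q <-> Q = 1/4 <-> 1/4 = 1
~P = ~3/4 = 1/4
(Q <-> Q) -> ~P = 1 -> 1/4 = 1/4
Q -> P = 1/4 -> 3/4 = 1
Q <-> (Q -> P) = 1/4 <-> 1 = 1/4
P <-> (Q <-> (Q -> P)) = 3/4 <-> 1/4 = 1/2
((Q <-> Q) -> ~P) <-> (P <-> (Q <-> (Q -> P))) = 1/4 <-> 1/2 = 3/4
~(~(Q <-> Q) <-> ((P <-> (P -> P)) -> Q)) <-> (((Q <-> Q) -> ~P) <-> (P <-> (Q <-> (Q -> P)))) = 1/2 <-> 3/4 = 3/4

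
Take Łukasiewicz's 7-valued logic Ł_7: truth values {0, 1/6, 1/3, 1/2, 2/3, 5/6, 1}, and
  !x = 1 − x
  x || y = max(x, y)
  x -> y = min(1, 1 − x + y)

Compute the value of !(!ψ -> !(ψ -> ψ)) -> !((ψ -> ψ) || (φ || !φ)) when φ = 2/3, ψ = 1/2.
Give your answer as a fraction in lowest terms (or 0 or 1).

!ψ = !1/2 = 1/2
ψ -> ψ = 1/2 -> 1/2 = 1
!(ψ -> ψ) = !1 = 0
!ψ -> !(ψ -> ψ) = 1/2 -> 0 = 1/2
!(!ψ -> !(ψ -> ψ)) = !1/2 = 1/2
ψ -> ψ = 1/2 -> 1/2 = 1
!φ = !2/3 = 1/3
φ || !φ = 2/3 || 1/3 = 2/3
(ψ -> ψ) || (φ || !φ) = 1 || 2/3 = 1
!((ψ -> ψ) || (φ || !φ)) = !1 = 0
!(!ψ -> !(ψ -> ψ)) -> !((ψ -> ψ) || (φ || !φ)) = 1/2 -> 0 = 1/2

1/2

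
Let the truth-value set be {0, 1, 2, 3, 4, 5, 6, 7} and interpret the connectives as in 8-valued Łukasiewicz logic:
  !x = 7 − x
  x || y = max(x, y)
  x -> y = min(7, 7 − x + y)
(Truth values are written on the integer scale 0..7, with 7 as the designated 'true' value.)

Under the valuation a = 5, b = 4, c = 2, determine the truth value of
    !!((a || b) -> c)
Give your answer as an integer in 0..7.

4

a || b = 5 || 4 = 5
(a || b) -> c = 5 -> 2 = 4
!((a || b) -> c) = !4 = 3
!!((a || b) -> c) = !3 = 4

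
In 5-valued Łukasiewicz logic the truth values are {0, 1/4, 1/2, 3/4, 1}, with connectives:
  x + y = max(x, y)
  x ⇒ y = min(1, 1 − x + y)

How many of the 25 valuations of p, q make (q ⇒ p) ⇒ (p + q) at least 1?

value 1: 13 assignments (counts)
value 3/4: 5 assignments
value 1/2: 4 assignments
value 1/4: 2 assignments
value 0: 1 assignment
So 13 of the 25 assignments meet the threshold.

13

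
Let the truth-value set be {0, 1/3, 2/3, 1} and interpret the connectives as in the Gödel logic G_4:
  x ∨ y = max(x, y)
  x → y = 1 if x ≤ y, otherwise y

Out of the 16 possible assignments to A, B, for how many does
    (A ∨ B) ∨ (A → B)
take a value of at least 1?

13

A = 0, B = 0 ↦ 1  ≥
A = 0, B = 1/3 ↦ 1  ≥
A = 0, B = 2/3 ↦ 1  ≥
A = 0, B = 1 ↦ 1  ≥
A = 1/3, B = 0 ↦ 1/3  <
A = 1/3, B = 1/3 ↦ 1  ≥
A = 1/3, B = 2/3 ↦ 1  ≥
A = 1/3, B = 1 ↦ 1  ≥
A = 2/3, B = 0 ↦ 2/3  <
A = 2/3, B = 1/3 ↦ 2/3  <
A = 2/3, B = 2/3 ↦ 1  ≥
A = 2/3, B = 1 ↦ 1  ≥
A = 1, B = 0 ↦ 1  ≥
A = 1, B = 1/3 ↦ 1  ≥
A = 1, B = 2/3 ↦ 1  ≥
A = 1, B = 1 ↦ 1  ≥
So 13 of the 16 assignments meet the threshold.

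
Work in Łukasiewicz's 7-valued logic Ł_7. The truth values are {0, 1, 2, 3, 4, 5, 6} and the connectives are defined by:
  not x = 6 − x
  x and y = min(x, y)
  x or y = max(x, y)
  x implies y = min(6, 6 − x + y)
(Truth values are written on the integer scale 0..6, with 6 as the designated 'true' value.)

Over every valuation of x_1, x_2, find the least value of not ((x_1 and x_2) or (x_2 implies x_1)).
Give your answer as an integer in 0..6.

Take x_1 = 0, x_2 = 0:
x_1 and x_2 = 0 and 0 = 0
x_2 implies x_1 = 0 implies 0 = 6
(x_1 and x_2) or (x_2 implies x_1) = 0 or 6 = 6
not ((x_1 and x_2) or (x_2 implies x_1)) = not 6 = 0
No assignment yields a value below 0, so this is the minimum.

0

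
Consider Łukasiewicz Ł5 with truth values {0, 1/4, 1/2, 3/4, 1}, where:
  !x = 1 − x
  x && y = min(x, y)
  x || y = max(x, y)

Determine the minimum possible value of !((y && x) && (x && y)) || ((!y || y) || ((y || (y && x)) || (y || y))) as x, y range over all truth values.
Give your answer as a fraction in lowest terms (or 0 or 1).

Take x = 1/2, y = 1/2:
y && x = 1/2 && 1/2 = 1/2
x && y = 1/2 && 1/2 = 1/2
(y && x) && (x && y) = 1/2 && 1/2 = 1/2
!((y && x) && (x && y)) = !1/2 = 1/2
!y = !1/2 = 1/2
!y || y = 1/2 || 1/2 = 1/2
y && x = 1/2 && 1/2 = 1/2
y || (y && x) = 1/2 || 1/2 = 1/2
y || y = 1/2 || 1/2 = 1/2
(y || (y && x)) || (y || y) = 1/2 || 1/2 = 1/2
(!y || y) || ((y || (y && x)) || (y || y)) = 1/2 || 1/2 = 1/2
!((y && x) && (x && y)) || ((!y || y) || ((y || (y && x)) || (y || y))) = 1/2 || 1/2 = 1/2
No assignment yields a value below 1/2, so this is the minimum.

1/2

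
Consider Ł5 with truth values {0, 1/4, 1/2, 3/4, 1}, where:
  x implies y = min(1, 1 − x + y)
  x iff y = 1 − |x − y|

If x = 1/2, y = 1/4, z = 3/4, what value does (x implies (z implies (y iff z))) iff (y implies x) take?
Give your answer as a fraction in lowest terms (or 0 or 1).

y iff z = 1/4 iff 3/4 = 1/2
z implies (y iff z) = 3/4 implies 1/2 = 3/4
x implies (z implies (y iff z)) = 1/2 implies 3/4 = 1
y implies x = 1/4 implies 1/2 = 1
(x implies (z implies (y iff z))) iff (y implies x) = 1 iff 1 = 1

1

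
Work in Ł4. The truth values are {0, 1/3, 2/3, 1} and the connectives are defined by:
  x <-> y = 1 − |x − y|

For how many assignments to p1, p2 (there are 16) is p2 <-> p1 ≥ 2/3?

10

p1 = 0, p2 = 0 ↦ 1  ≥
p1 = 0, p2 = 1/3 ↦ 2/3  ≥
p1 = 0, p2 = 2/3 ↦ 1/3  <
p1 = 0, p2 = 1 ↦ 0  <
p1 = 1/3, p2 = 0 ↦ 2/3  ≥
p1 = 1/3, p2 = 1/3 ↦ 1  ≥
p1 = 1/3, p2 = 2/3 ↦ 2/3  ≥
p1 = 1/3, p2 = 1 ↦ 1/3  <
p1 = 2/3, p2 = 0 ↦ 1/3  <
p1 = 2/3, p2 = 1/3 ↦ 2/3  ≥
p1 = 2/3, p2 = 2/3 ↦ 1  ≥
p1 = 2/3, p2 = 1 ↦ 2/3  ≥
p1 = 1, p2 = 0 ↦ 0  <
p1 = 1, p2 = 1/3 ↦ 1/3  <
p1 = 1, p2 = 2/3 ↦ 2/3  ≥
p1 = 1, p2 = 1 ↦ 1  ≥
So 10 of the 16 assignments meet the threshold.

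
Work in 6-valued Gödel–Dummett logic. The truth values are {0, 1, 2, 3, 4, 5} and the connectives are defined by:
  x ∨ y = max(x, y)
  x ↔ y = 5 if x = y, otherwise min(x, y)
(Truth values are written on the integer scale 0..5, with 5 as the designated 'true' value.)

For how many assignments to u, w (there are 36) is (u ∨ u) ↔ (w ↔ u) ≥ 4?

value 5: 16 assignments (counts)
value 4: 2 assignments (counts)
value 3: 3 assignments
value 2: 4 assignments
value 1: 5 assignments
value 0: 6 assignments
So 18 of the 36 assignments meet the threshold.

18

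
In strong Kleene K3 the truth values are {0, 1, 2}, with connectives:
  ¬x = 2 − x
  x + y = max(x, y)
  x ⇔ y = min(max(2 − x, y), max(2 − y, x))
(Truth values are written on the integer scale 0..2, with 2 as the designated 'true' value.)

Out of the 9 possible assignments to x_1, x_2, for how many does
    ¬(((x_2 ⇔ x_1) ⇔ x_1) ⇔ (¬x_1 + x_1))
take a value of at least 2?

2

x_1 = 0, x_2 = 0 ↦ 2  ≥
x_1 = 0, x_2 = 1 ↦ 1  <
x_1 = 0, x_2 = 2 ↦ 0  <
x_1 = 1, x_2 = 0 ↦ 1  <
x_1 = 1, x_2 = 1 ↦ 1  <
x_1 = 1, x_2 = 2 ↦ 1  <
x_1 = 2, x_2 = 0 ↦ 2  ≥
x_1 = 2, x_2 = 1 ↦ 1  <
x_1 = 2, x_2 = 2 ↦ 0  <
So 2 of the 9 assignments meet the threshold.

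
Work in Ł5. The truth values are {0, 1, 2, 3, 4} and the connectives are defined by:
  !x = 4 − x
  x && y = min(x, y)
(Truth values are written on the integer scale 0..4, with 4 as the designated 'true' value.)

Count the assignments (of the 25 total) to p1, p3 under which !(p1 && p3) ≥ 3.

16

value 4: 9 assignments (counts)
value 3: 7 assignments (counts)
value 2: 5 assignments
value 1: 3 assignments
value 0: 1 assignment
So 16 of the 25 assignments meet the threshold.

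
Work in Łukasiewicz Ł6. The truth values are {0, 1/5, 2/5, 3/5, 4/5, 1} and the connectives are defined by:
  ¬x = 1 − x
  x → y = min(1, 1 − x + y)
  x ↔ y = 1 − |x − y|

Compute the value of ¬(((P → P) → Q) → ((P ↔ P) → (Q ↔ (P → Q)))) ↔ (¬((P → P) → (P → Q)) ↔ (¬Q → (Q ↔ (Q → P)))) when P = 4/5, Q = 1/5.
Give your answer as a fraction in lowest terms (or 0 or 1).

1/5

P → P = 4/5 → 4/5 = 1
(P → P) → Q = 1 → 1/5 = 1/5
P ↔ P = 4/5 ↔ 4/5 = 1
P → Q = 4/5 → 1/5 = 2/5
Q ↔ (P → Q) = 1/5 ↔ 2/5 = 4/5
(P ↔ P) → (Q ↔ (P → Q)) = 1 → 4/5 = 4/5
((P → P) → Q) → ((P ↔ P) → (Q ↔ (P → Q))) = 1/5 → 4/5 = 1
¬(((P → P) → Q) → ((P ↔ P) → (Q ↔ (P → Q)))) = ¬1 = 0
P → P = 4/5 → 4/5 = 1
P → Q = 4/5 → 1/5 = 2/5
(P → P) → (P → Q) = 1 → 2/5 = 2/5
¬((P → P) → (P → Q)) = ¬2/5 = 3/5
¬Q = ¬1/5 = 4/5
Q → P = 1/5 → 4/5 = 1
Q ↔ (Q → P) = 1/5 ↔ 1 = 1/5
¬Q → (Q ↔ (Q → P)) = 4/5 → 1/5 = 2/5
¬((P → P) → (P → Q)) ↔ (¬Q → (Q ↔ (Q → P))) = 3/5 ↔ 2/5 = 4/5
¬(((P → P) → Q) → ((P ↔ P) → (Q ↔ (P → Q)))) ↔ (¬((P → P) → (P → Q)) ↔ (¬Q → (Q ↔ (Q → P)))) = 0 ↔ 4/5 = 1/5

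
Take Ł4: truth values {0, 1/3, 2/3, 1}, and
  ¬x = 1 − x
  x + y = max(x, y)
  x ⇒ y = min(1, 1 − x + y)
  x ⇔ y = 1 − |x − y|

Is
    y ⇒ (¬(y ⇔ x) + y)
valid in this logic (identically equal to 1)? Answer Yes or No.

Yes

x = 0, y = 0 ↦ 1
x = 0, y = 1/3 ↦ 1
x = 0, y = 2/3 ↦ 1
x = 0, y = 1 ↦ 1
x = 1/3, y = 0 ↦ 1
x = 1/3, y = 1/3 ↦ 1
x = 1/3, y = 2/3 ↦ 1
x = 1/3, y = 1 ↦ 1
x = 2/3, y = 0 ↦ 1
x = 2/3, y = 1/3 ↦ 1
x = 2/3, y = 2/3 ↦ 1
x = 2/3, y = 1 ↦ 1
x = 1, y = 0 ↦ 1
x = 1, y = 1/3 ↦ 1
x = 1, y = 2/3 ↦ 1
x = 1, y = 1 ↦ 1
Every assignment gives a value ≥ 1.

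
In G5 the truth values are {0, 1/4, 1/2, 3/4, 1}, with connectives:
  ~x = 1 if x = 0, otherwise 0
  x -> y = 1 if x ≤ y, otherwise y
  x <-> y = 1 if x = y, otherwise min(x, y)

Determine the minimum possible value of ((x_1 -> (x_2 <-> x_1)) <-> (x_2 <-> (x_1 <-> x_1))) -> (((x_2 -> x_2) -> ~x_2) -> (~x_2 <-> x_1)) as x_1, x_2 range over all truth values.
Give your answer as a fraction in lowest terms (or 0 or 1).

Take x_1 = 1/4, x_2 = 0:
x_2 <-> x_1 = 0 <-> 1/4 = 0
x_1 -> (x_2 <-> x_1) = 1/4 -> 0 = 0
x_1 <-> x_1 = 1/4 <-> 1/4 = 1
x_2 <-> (x_1 <-> x_1) = 0 <-> 1 = 0
(x_1 -> (x_2 <-> x_1)) <-> (x_2 <-> (x_1 <-> x_1)) = 0 <-> 0 = 1
x_2 -> x_2 = 0 -> 0 = 1
~x_2 = ~0 = 1
(x_2 -> x_2) -> ~x_2 = 1 -> 1 = 1
~x_2 = ~0 = 1
~x_2 <-> x_1 = 1 <-> 1/4 = 1/4
((x_2 -> x_2) -> ~x_2) -> (~x_2 <-> x_1) = 1 -> 1/4 = 1/4
((x_1 -> (x_2 <-> x_1)) <-> (x_2 <-> (x_1 <-> x_1))) -> (((x_2 -> x_2) -> ~x_2) -> (~x_2 <-> x_1)) = 1 -> 1/4 = 1/4
No assignment yields a value below 1/4, so this is the minimum.

1/4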